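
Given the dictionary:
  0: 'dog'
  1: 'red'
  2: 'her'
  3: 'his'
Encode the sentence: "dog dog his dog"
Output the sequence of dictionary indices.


Look up each word in the dictionary:
  'dog' -> 0
  'dog' -> 0
  'his' -> 3
  'dog' -> 0

Encoded: [0, 0, 3, 0]


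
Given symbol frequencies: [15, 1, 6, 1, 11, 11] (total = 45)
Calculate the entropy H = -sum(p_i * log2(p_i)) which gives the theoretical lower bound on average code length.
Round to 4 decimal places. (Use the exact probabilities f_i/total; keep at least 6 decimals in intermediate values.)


Per-symbol terms -p_i * log2(p_i) with p_i = f_i/45:
  p = 15/45 = 0.333333: log2(p) = -1.584963, -p*log2(p) = 0.528321
  p = 1/45 = 0.022222: log2(p) = -5.491853, -p*log2(p) = 0.122041
  p = 6/45 = 0.133333: log2(p) = -2.906891, -p*log2(p) = 0.387585
  p = 1/45 = 0.022222: log2(p) = -5.491853, -p*log2(p) = 0.122041
  p = 11/45 = 0.244444: log2(p) = -2.032421, -p*log2(p) = 0.496814
  p = 11/45 = 0.244444: log2(p) = -2.032421, -p*log2(p) = 0.496814
H = 0.528321 + 0.122041 + 0.387585 + 0.122041 + 0.496814 + 0.496814 = 2.153616

H = 2.1536 bits/symbol


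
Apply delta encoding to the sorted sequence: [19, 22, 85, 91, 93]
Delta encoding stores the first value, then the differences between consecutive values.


First value: 19
Deltas:
  22 - 19 = 3
  85 - 22 = 63
  91 - 85 = 6
  93 - 91 = 2


Delta encoded: [19, 3, 63, 6, 2]


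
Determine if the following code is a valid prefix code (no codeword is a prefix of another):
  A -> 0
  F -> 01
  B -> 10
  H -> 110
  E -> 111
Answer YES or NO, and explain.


Checking each pair (does one codeword prefix another?):
  A='0' vs F='01': prefix -- VIOLATION

NO -- this is NOT a valid prefix code. A (0) is a prefix of F (01).


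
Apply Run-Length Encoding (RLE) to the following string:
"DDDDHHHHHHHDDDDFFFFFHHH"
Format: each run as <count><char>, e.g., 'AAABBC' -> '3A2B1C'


Scanning runs left to right:
  i=0: run of 'D' x 4 -> '4D'
  i=4: run of 'H' x 7 -> '7H'
  i=11: run of 'D' x 4 -> '4D'
  i=15: run of 'F' x 5 -> '5F'
  i=20: run of 'H' x 3 -> '3H'

RLE = 4D7H4D5F3H


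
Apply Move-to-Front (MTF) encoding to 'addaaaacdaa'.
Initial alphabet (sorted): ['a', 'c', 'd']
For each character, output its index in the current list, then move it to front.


MTF encoding:
'a': index 0 in ['a', 'c', 'd'] -> ['a', 'c', 'd']
'd': index 2 in ['a', 'c', 'd'] -> ['d', 'a', 'c']
'd': index 0 in ['d', 'a', 'c'] -> ['d', 'a', 'c']
'a': index 1 in ['d', 'a', 'c'] -> ['a', 'd', 'c']
'a': index 0 in ['a', 'd', 'c'] -> ['a', 'd', 'c']
'a': index 0 in ['a', 'd', 'c'] -> ['a', 'd', 'c']
'a': index 0 in ['a', 'd', 'c'] -> ['a', 'd', 'c']
'c': index 2 in ['a', 'd', 'c'] -> ['c', 'a', 'd']
'd': index 2 in ['c', 'a', 'd'] -> ['d', 'c', 'a']
'a': index 2 in ['d', 'c', 'a'] -> ['a', 'd', 'c']
'a': index 0 in ['a', 'd', 'c'] -> ['a', 'd', 'c']


Output: [0, 2, 0, 1, 0, 0, 0, 2, 2, 2, 0]


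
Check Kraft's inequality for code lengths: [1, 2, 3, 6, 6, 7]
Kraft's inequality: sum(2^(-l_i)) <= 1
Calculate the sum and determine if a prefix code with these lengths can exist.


Sum = 2^(-1) + 2^(-2) + 2^(-3) + 2^(-6) + 2^(-6) + 2^(-7)
    = 0.5 + 0.25 + 0.125 + 0.015625 + 0.015625 + 0.0078125
    = 117/128 = 0.9140625
Since 0.9140625 <= 1, Kraft's inequality IS satisfied.
A prefix code with these lengths CAN exist.

Kraft sum = 0.9140625. Satisfied.


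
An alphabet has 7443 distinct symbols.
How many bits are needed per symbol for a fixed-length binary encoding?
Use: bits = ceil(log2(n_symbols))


log2(7443) = 12.8617
Bracket: 2^12 = 4096 < 7443 <= 2^13 = 8192
So ceil(log2(7443)) = 13

bits = ceil(log2(7443)) = ceil(12.8617) = 13 bits


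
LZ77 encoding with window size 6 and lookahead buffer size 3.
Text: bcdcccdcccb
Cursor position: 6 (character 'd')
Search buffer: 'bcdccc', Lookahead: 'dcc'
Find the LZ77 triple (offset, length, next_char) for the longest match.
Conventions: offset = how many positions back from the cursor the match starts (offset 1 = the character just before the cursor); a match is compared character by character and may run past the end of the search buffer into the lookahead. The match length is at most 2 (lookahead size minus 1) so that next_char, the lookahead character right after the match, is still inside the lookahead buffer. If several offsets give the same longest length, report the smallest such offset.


Try each offset into the search buffer:
  offset=1 (pos 5, char 'c'): match length 0
  offset=2 (pos 4, char 'c'): match length 0
  offset=3 (pos 3, char 'c'): match length 0
  offset=4 (pos 2, char 'd'): match length 2
  offset=5 (pos 1, char 'c'): match length 0
  offset=6 (pos 0, char 'b'): match length 0
Longest match has length 2 at offset 4.
next_char = character at position 6 + 2 = 8 -> 'c'

Best match: offset=4, length=2 (matching 'dc' starting at position 2)
LZ77 triple: (4, 2, 'c')


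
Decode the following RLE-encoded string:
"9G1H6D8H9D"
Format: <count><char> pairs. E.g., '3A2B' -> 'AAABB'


Expanding each <count><char> pair:
  9G -> 'GGGGGGGGG'
  1H -> 'H'
  6D -> 'DDDDDD'
  8H -> 'HHHHHHHH'
  9D -> 'DDDDDDDDD'

Decoded = GGGGGGGGGHDDDDDDHHHHHHHHDDDDDDDDD


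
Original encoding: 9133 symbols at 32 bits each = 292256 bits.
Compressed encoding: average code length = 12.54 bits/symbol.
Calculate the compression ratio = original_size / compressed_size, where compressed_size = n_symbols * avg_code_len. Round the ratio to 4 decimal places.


original_size = n_symbols * orig_bits = 9133 * 32 = 292256 bits
compressed_size = n_symbols * avg_code_len = 9133 * 12.54 = 114527.82 bits
ratio = original_size / compressed_size = 292256 / 114527.82 = 2.5518

Compression ratio = 2.5518


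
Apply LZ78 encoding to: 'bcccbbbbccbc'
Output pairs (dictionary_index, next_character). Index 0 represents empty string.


LZ78 encoding steps:
Dictionary: {0: ''}
Step 1: w='' (idx 0), next='b' -> output (0, 'b'), add 'b' as idx 1
Step 2: w='' (idx 0), next='c' -> output (0, 'c'), add 'c' as idx 2
Step 3: w='c' (idx 2), next='c' -> output (2, 'c'), add 'cc' as idx 3
Step 4: w='b' (idx 1), next='b' -> output (1, 'b'), add 'bb' as idx 4
Step 5: w='bb' (idx 4), next='c' -> output (4, 'c'), add 'bbc' as idx 5
Step 6: w='c' (idx 2), next='b' -> output (2, 'b'), add 'cb' as idx 6
Step 7: w='c' (idx 2), end of input -> output (2, '')


Encoded: [(0, 'b'), (0, 'c'), (2, 'c'), (1, 'b'), (4, 'c'), (2, 'b'), (2, '')]


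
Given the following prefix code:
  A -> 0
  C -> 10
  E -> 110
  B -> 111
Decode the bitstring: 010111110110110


Decoding step by step:
Bits 0 -> A
Bits 10 -> C
Bits 111 -> B
Bits 110 -> E
Bits 110 -> E
Bits 110 -> E


Decoded message: ACBEEE


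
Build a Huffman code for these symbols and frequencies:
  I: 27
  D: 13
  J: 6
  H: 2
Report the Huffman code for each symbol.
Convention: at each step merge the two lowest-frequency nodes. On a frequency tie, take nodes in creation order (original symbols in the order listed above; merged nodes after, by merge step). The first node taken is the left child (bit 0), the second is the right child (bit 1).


Huffman tree construction:
Step 1: Merge H(2) + J(6) = 8
Step 2: Merge (H+J)(8) + D(13) = 21
Step 3: Merge ((H+J)+D)(21) + I(27) = 48
Read each symbol's code off the tree from the root (left child = 0, right child = 1).

Codes:
  I: 1 (length 1)
  D: 01 (length 2)
  J: 001 (length 3)
  H: 000 (length 3)
Average code length: 77/48 = 1.6042 bits/symbol


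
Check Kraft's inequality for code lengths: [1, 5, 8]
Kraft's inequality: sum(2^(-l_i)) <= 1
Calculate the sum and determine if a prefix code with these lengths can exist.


Sum = 2^(-1) + 2^(-5) + 2^(-8)
    = 0.5 + 0.03125 + 0.00390625
    = 137/256 = 0.53515625
Since 0.53515625 <= 1, Kraft's inequality IS satisfied.
A prefix code with these lengths CAN exist.

Kraft sum = 0.53515625. Satisfied.


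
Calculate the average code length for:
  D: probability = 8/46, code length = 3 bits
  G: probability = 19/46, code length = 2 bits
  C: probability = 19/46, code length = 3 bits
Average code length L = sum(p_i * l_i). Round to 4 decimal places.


Weighted contributions p_i * l_i:
  D: (8/46) * 3 = 24/46
  G: (19/46) * 2 = 38/46
  C: (19/46) * 3 = 57/46
Sum = (24 + 38 + 57)/46 = 119/46

L = 119/46 = 2.5870 bits/symbol


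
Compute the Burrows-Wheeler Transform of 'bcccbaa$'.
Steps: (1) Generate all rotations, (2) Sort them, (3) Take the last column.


Rotations (sorted):
  0: $bcccbaa -> last char: a
  1: a$bcccba -> last char: a
  2: aa$bcccb -> last char: b
  3: baa$bccc -> last char: c
  4: bcccbaa$ -> last char: $
  5: cbaa$bcc -> last char: c
  6: ccbaa$bc -> last char: c
  7: cccbaa$b -> last char: b


BWT = aabc$ccb


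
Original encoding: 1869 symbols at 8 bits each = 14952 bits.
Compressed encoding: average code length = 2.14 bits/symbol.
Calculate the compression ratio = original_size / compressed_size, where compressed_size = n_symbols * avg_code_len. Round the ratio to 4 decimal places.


original_size = n_symbols * orig_bits = 1869 * 8 = 14952 bits
compressed_size = n_symbols * avg_code_len = 1869 * 2.14 = 3999.66 bits
ratio = original_size / compressed_size = 14952 / 3999.66 = 3.7383

Compression ratio = 3.7383


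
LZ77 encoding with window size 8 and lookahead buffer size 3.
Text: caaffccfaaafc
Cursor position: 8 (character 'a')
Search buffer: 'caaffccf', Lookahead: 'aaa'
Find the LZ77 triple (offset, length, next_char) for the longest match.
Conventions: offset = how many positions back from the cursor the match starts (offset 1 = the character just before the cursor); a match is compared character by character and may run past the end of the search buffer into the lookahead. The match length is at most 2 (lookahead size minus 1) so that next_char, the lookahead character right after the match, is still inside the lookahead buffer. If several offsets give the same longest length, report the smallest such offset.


Try each offset into the search buffer:
  offset=1 (pos 7, char 'f'): match length 0
  offset=2 (pos 6, char 'c'): match length 0
  offset=3 (pos 5, char 'c'): match length 0
  offset=4 (pos 4, char 'f'): match length 0
  offset=5 (pos 3, char 'f'): match length 0
  offset=6 (pos 2, char 'a'): match length 1
  offset=7 (pos 1, char 'a'): match length 2
  offset=8 (pos 0, char 'c'): match length 0
Longest match has length 2 at offset 7.
next_char = character at position 8 + 2 = 10 -> 'a'

Best match: offset=7, length=2 (matching 'aa' starting at position 1)
LZ77 triple: (7, 2, 'a')


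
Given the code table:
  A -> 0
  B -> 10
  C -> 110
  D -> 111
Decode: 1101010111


Decoding:
110 -> C
10 -> B
10 -> B
111 -> D


Result: CBBD


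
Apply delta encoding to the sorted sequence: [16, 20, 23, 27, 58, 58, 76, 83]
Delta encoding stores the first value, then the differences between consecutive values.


First value: 16
Deltas:
  20 - 16 = 4
  23 - 20 = 3
  27 - 23 = 4
  58 - 27 = 31
  58 - 58 = 0
  76 - 58 = 18
  83 - 76 = 7


Delta encoded: [16, 4, 3, 4, 31, 0, 18, 7]


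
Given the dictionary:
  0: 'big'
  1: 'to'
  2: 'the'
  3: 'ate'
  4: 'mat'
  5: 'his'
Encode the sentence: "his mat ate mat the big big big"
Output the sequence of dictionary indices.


Look up each word in the dictionary:
  'his' -> 5
  'mat' -> 4
  'ate' -> 3
  'mat' -> 4
  'the' -> 2
  'big' -> 0
  'big' -> 0
  'big' -> 0

Encoded: [5, 4, 3, 4, 2, 0, 0, 0]


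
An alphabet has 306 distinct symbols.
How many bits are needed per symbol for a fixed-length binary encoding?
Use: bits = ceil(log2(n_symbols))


log2(306) = 8.2574
Bracket: 2^8 = 256 < 306 <= 2^9 = 512
So ceil(log2(306)) = 9

bits = ceil(log2(306)) = ceil(8.2574) = 9 bits


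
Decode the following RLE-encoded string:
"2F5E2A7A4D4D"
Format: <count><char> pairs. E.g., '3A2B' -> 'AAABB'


Expanding each <count><char> pair:
  2F -> 'FF'
  5E -> 'EEEEE'
  2A -> 'AA'
  7A -> 'AAAAAAA'
  4D -> 'DDDD'
  4D -> 'DDDD'

Decoded = FFEEEEEAAAAAAAAADDDDDDDD


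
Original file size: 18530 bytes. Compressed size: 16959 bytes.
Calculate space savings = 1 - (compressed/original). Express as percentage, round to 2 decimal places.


ratio = compressed/original = 16959/18530 = 0.915219
savings = 1 - ratio = 1 - 0.915219 = 0.084781
as a percentage: 0.084781 * 100 = 8.48%

Space savings = 1 - 16959/18530 = 8.48%


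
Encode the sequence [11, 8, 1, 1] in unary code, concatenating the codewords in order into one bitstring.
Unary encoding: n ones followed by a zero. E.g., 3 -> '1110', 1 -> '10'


Encode each number as n ones followed by a terminating 0:
  11 -> 111111111110 (12 bits)
  8 -> 111111110 (9 bits)
  1 -> 10 (2 bits)
  1 -> 10 (2 bits)
Total length = 12 + 9 + 2 + 2 = 25 bits.

Unary([11, 8, 1, 1]) = 1111111111101111111101010 (25 bits)


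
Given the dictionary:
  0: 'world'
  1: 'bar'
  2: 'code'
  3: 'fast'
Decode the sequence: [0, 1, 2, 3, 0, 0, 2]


Look up each index in the dictionary:
  0 -> 'world'
  1 -> 'bar'
  2 -> 'code'
  3 -> 'fast'
  0 -> 'world'
  0 -> 'world'
  2 -> 'code'

Decoded: "world bar code fast world world code"


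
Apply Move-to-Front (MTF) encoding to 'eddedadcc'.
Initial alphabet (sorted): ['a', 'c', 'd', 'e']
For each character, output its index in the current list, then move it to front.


MTF encoding:
'e': index 3 in ['a', 'c', 'd', 'e'] -> ['e', 'a', 'c', 'd']
'd': index 3 in ['e', 'a', 'c', 'd'] -> ['d', 'e', 'a', 'c']
'd': index 0 in ['d', 'e', 'a', 'c'] -> ['d', 'e', 'a', 'c']
'e': index 1 in ['d', 'e', 'a', 'c'] -> ['e', 'd', 'a', 'c']
'd': index 1 in ['e', 'd', 'a', 'c'] -> ['d', 'e', 'a', 'c']
'a': index 2 in ['d', 'e', 'a', 'c'] -> ['a', 'd', 'e', 'c']
'd': index 1 in ['a', 'd', 'e', 'c'] -> ['d', 'a', 'e', 'c']
'c': index 3 in ['d', 'a', 'e', 'c'] -> ['c', 'd', 'a', 'e']
'c': index 0 in ['c', 'd', 'a', 'e'] -> ['c', 'd', 'a', 'e']


Output: [3, 3, 0, 1, 1, 2, 1, 3, 0]


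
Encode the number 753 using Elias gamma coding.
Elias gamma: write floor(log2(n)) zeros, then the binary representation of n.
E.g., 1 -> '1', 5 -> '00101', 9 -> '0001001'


num_bits = floor(log2(753)) + 1 = 10
leading_zeros = num_bits - 1 = 9
binary(753) = 1011110001

Elias gamma(753) = '000000000' + '1011110001' = 0000000001011110001 (19 bits)


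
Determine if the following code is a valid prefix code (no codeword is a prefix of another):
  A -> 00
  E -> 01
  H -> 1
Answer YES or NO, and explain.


Checking each pair (does one codeword prefix another?):
  A='00' vs E='01': no prefix
  A='00' vs H='1': no prefix
  E='01' vs A='00': no prefix
  E='01' vs H='1': no prefix
  H='1' vs A='00': no prefix
  H='1' vs E='01': no prefix
No violation found over all pairs.

YES -- this is a valid prefix code. No codeword is a prefix of any other codeword.


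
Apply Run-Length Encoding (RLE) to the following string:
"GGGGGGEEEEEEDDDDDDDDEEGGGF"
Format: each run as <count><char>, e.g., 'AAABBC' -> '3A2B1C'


Scanning runs left to right:
  i=0: run of 'G' x 6 -> '6G'
  i=6: run of 'E' x 6 -> '6E'
  i=12: run of 'D' x 8 -> '8D'
  i=20: run of 'E' x 2 -> '2E'
  i=22: run of 'G' x 3 -> '3G'
  i=25: run of 'F' x 1 -> '1F'

RLE = 6G6E8D2E3G1F


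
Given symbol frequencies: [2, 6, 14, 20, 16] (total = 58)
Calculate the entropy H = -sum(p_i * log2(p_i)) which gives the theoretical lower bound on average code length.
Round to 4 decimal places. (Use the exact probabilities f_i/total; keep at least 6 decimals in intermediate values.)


Per-symbol terms -p_i * log2(p_i) with p_i = f_i/58:
  p = 2/58 = 0.034483: log2(p) = -4.857981, -p*log2(p) = 0.167517
  p = 6/58 = 0.103448: log2(p) = -3.273018, -p*log2(p) = 0.338588
  p = 14/58 = 0.241379: log2(p) = -2.050626, -p*log2(p) = 0.494979
  p = 20/58 = 0.344828: log2(p) = -1.536053, -p*log2(p) = 0.529673
  p = 16/58 = 0.275862: log2(p) = -1.857981, -p*log2(p) = 0.512546
H = 0.167517 + 0.338588 + 0.494979 + 0.529673 + 0.512546 = 2.043303

H = 2.0433 bits/symbol


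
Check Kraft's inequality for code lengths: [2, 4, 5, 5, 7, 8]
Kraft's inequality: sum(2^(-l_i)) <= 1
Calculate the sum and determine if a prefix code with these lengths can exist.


Sum = 2^(-2) + 2^(-4) + 2^(-5) + 2^(-5) + 2^(-7) + 2^(-8)
    = 0.25 + 0.0625 + 0.03125 + 0.03125 + 0.0078125 + 0.00390625
    = 99/256 = 0.38671875
Since 0.38671875 <= 1, Kraft's inequality IS satisfied.
A prefix code with these lengths CAN exist.

Kraft sum = 0.38671875. Satisfied.


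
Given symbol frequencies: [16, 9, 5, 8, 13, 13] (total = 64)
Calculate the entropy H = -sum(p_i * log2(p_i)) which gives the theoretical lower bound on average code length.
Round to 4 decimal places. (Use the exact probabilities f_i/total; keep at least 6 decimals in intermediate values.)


Per-symbol terms -p_i * log2(p_i) with p_i = f_i/64:
  p = 16/64 = 0.250000: log2(p) = -2.000000, -p*log2(p) = 0.500000
  p = 9/64 = 0.140625: log2(p) = -2.830075, -p*log2(p) = 0.397979
  p = 5/64 = 0.078125: log2(p) = -3.678072, -p*log2(p) = 0.287349
  p = 8/64 = 0.125000: log2(p) = -3.000000, -p*log2(p) = 0.375000
  p = 13/64 = 0.203125: log2(p) = -2.299560, -p*log2(p) = 0.467098
  p = 13/64 = 0.203125: log2(p) = -2.299560, -p*log2(p) = 0.467098
H = 0.500000 + 0.397979 + 0.287349 + 0.375000 + 0.467098 + 0.467098 = 2.494524

H = 2.4945 bits/symbol


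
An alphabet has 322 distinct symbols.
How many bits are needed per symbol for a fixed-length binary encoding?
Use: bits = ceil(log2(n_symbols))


log2(322) = 8.3309
Bracket: 2^8 = 256 < 322 <= 2^9 = 512
So ceil(log2(322)) = 9

bits = ceil(log2(322)) = ceil(8.3309) = 9 bits


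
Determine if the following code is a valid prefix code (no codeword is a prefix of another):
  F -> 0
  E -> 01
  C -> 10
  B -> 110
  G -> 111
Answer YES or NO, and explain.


Checking each pair (does one codeword prefix another?):
  F='0' vs E='01': prefix -- VIOLATION

NO -- this is NOT a valid prefix code. F (0) is a prefix of E (01).


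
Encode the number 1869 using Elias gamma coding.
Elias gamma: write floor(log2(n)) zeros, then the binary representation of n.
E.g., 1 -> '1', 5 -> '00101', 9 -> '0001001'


num_bits = floor(log2(1869)) + 1 = 11
leading_zeros = num_bits - 1 = 10
binary(1869) = 11101001101

Elias gamma(1869) = '0000000000' + '11101001101' = 000000000011101001101 (21 bits)


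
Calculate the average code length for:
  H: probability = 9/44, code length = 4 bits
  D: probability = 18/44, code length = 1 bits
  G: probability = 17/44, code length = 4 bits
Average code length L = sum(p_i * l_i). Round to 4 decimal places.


Weighted contributions p_i * l_i:
  H: (9/44) * 4 = 36/44
  D: (18/44) * 1 = 18/44
  G: (17/44) * 4 = 68/44
Sum = (36 + 18 + 68)/44 = 122/44

L = 122/44 = 2.7727 bits/symbol


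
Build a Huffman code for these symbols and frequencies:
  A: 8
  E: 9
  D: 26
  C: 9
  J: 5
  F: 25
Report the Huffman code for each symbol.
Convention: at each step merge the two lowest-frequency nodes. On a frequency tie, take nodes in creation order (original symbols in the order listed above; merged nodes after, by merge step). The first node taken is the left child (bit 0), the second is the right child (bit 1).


Huffman tree construction:
Step 1: Merge J(5) + A(8) = 13
Step 2: Merge E(9) + C(9) = 18
Step 3: Merge (J+A)(13) + (E+C)(18) = 31
Step 4: Merge F(25) + D(26) = 51
Step 5: Merge ((J+A)+(E+C))(31) + (F+D)(51) = 82
Read each symbol's code off the tree from the root (left child = 0, right child = 1).

Codes:
  A: 001 (length 3)
  E: 010 (length 3)
  D: 11 (length 2)
  C: 011 (length 3)
  J: 000 (length 3)
  F: 10 (length 2)
Average code length: 195/82 = 2.3780 bits/symbol


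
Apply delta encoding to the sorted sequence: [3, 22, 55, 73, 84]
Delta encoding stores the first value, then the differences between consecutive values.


First value: 3
Deltas:
  22 - 3 = 19
  55 - 22 = 33
  73 - 55 = 18
  84 - 73 = 11


Delta encoded: [3, 19, 33, 18, 11]


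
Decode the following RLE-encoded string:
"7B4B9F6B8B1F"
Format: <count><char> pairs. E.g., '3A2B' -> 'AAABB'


Expanding each <count><char> pair:
  7B -> 'BBBBBBB'
  4B -> 'BBBB'
  9F -> 'FFFFFFFFF'
  6B -> 'BBBBBB'
  8B -> 'BBBBBBBB'
  1F -> 'F'

Decoded = BBBBBBBBBBBFFFFFFFFFBBBBBBBBBBBBBBF


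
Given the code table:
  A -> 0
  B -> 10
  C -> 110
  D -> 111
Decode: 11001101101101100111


Decoding:
110 -> C
0 -> A
110 -> C
110 -> C
110 -> C
110 -> C
0 -> A
111 -> D


Result: CACCCCAD


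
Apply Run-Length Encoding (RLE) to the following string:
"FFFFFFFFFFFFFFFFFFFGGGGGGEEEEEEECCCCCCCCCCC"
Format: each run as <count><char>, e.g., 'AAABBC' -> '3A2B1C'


Scanning runs left to right:
  i=0: run of 'F' x 19 -> '19F'
  i=19: run of 'G' x 6 -> '6G'
  i=25: run of 'E' x 7 -> '7E'
  i=32: run of 'C' x 11 -> '11C'

RLE = 19F6G7E11C


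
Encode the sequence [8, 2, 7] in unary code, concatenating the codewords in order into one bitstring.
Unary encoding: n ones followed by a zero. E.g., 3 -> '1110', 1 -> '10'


Encode each number as n ones followed by a terminating 0:
  8 -> 111111110 (9 bits)
  2 -> 110 (3 bits)
  7 -> 11111110 (8 bits)
Total length = 9 + 3 + 8 = 20 bits.

Unary([8, 2, 7]) = 11111111011011111110 (20 bits)


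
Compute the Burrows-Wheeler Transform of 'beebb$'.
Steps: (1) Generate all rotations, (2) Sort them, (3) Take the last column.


Rotations (sorted):
  0: $beebb -> last char: b
  1: b$beeb -> last char: b
  2: bb$bee -> last char: e
  3: beebb$ -> last char: $
  4: ebb$be -> last char: e
  5: eebb$b -> last char: b


BWT = bbe$eb


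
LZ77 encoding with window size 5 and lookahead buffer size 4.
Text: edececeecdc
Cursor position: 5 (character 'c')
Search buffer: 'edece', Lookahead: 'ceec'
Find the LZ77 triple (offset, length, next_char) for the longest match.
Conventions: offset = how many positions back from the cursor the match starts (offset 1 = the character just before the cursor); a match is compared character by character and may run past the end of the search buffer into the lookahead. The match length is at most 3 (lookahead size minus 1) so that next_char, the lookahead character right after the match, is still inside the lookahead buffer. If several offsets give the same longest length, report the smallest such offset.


Try each offset into the search buffer:
  offset=1 (pos 4, char 'e'): match length 0
  offset=2 (pos 3, char 'c'): match length 2
  offset=3 (pos 2, char 'e'): match length 0
  offset=4 (pos 1, char 'd'): match length 0
  offset=5 (pos 0, char 'e'): match length 0
Longest match has length 2 at offset 2.
next_char = character at position 5 + 2 = 7 -> 'e'

Best match: offset=2, length=2 (matching 'ce' starting at position 3)
LZ77 triple: (2, 2, 'e')


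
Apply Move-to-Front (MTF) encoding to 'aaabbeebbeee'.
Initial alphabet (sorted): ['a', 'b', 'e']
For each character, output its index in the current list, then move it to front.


MTF encoding:
'a': index 0 in ['a', 'b', 'e'] -> ['a', 'b', 'e']
'a': index 0 in ['a', 'b', 'e'] -> ['a', 'b', 'e']
'a': index 0 in ['a', 'b', 'e'] -> ['a', 'b', 'e']
'b': index 1 in ['a', 'b', 'e'] -> ['b', 'a', 'e']
'b': index 0 in ['b', 'a', 'e'] -> ['b', 'a', 'e']
'e': index 2 in ['b', 'a', 'e'] -> ['e', 'b', 'a']
'e': index 0 in ['e', 'b', 'a'] -> ['e', 'b', 'a']
'b': index 1 in ['e', 'b', 'a'] -> ['b', 'e', 'a']
'b': index 0 in ['b', 'e', 'a'] -> ['b', 'e', 'a']
'e': index 1 in ['b', 'e', 'a'] -> ['e', 'b', 'a']
'e': index 0 in ['e', 'b', 'a'] -> ['e', 'b', 'a']
'e': index 0 in ['e', 'b', 'a'] -> ['e', 'b', 'a']


Output: [0, 0, 0, 1, 0, 2, 0, 1, 0, 1, 0, 0]


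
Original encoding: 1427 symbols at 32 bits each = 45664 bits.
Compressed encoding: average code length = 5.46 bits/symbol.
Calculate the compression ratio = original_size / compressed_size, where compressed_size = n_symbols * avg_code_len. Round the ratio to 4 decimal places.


original_size = n_symbols * orig_bits = 1427 * 32 = 45664 bits
compressed_size = n_symbols * avg_code_len = 1427 * 5.46 = 7791.42 bits
ratio = original_size / compressed_size = 45664 / 7791.42 = 5.8608

Compression ratio = 5.8608


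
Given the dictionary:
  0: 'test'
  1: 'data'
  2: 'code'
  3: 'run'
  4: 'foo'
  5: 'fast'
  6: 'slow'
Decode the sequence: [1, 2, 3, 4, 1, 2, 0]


Look up each index in the dictionary:
  1 -> 'data'
  2 -> 'code'
  3 -> 'run'
  4 -> 'foo'
  1 -> 'data'
  2 -> 'code'
  0 -> 'test'

Decoded: "data code run foo data code test"


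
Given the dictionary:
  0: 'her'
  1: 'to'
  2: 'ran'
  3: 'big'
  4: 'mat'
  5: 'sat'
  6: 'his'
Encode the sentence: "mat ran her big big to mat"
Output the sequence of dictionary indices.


Look up each word in the dictionary:
  'mat' -> 4
  'ran' -> 2
  'her' -> 0
  'big' -> 3
  'big' -> 3
  'to' -> 1
  'mat' -> 4

Encoded: [4, 2, 0, 3, 3, 1, 4]


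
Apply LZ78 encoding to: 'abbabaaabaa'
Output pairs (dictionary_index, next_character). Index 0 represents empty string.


LZ78 encoding steps:
Dictionary: {0: ''}
Step 1: w='' (idx 0), next='a' -> output (0, 'a'), add 'a' as idx 1
Step 2: w='' (idx 0), next='b' -> output (0, 'b'), add 'b' as idx 2
Step 3: w='b' (idx 2), next='a' -> output (2, 'a'), add 'ba' as idx 3
Step 4: w='ba' (idx 3), next='a' -> output (3, 'a'), add 'baa' as idx 4
Step 5: w='a' (idx 1), next='b' -> output (1, 'b'), add 'ab' as idx 5
Step 6: w='a' (idx 1), next='a' -> output (1, 'a'), add 'aa' as idx 6


Encoded: [(0, 'a'), (0, 'b'), (2, 'a'), (3, 'a'), (1, 'b'), (1, 'a')]


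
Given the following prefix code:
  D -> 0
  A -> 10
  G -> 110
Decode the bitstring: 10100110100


Decoding step by step:
Bits 10 -> A
Bits 10 -> A
Bits 0 -> D
Bits 110 -> G
Bits 10 -> A
Bits 0 -> D


Decoded message: AADGAD


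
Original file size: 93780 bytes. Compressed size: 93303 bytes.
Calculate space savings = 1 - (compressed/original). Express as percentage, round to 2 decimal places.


ratio = compressed/original = 93303/93780 = 0.994914
savings = 1 - ratio = 1 - 0.994914 = 0.005086
as a percentage: 0.005086 * 100 = 0.51%

Space savings = 1 - 93303/93780 = 0.51%


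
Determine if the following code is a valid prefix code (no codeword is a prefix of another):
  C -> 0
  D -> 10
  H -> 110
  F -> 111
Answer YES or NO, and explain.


Checking each pair (does one codeword prefix another?):
  C='0' vs D='10': no prefix
  C='0' vs H='110': no prefix
  C='0' vs F='111': no prefix
  D='10' vs C='0': no prefix
  D='10' vs H='110': no prefix
  D='10' vs F='111': no prefix
  H='110' vs C='0': no prefix
  H='110' vs D='10': no prefix
  H='110' vs F='111': no prefix
  F='111' vs C='0': no prefix
  F='111' vs D='10': no prefix
  F='111' vs H='110': no prefix
No violation found over all pairs.

YES -- this is a valid prefix code. No codeword is a prefix of any other codeword.


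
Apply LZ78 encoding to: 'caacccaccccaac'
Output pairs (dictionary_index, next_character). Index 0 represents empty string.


LZ78 encoding steps:
Dictionary: {0: ''}
Step 1: w='' (idx 0), next='c' -> output (0, 'c'), add 'c' as idx 1
Step 2: w='' (idx 0), next='a' -> output (0, 'a'), add 'a' as idx 2
Step 3: w='a' (idx 2), next='c' -> output (2, 'c'), add 'ac' as idx 3
Step 4: w='c' (idx 1), next='c' -> output (1, 'c'), add 'cc' as idx 4
Step 5: w='ac' (idx 3), next='c' -> output (3, 'c'), add 'acc' as idx 5
Step 6: w='cc' (idx 4), next='a' -> output (4, 'a'), add 'cca' as idx 6
Step 7: w='ac' (idx 3), end of input -> output (3, '')


Encoded: [(0, 'c'), (0, 'a'), (2, 'c'), (1, 'c'), (3, 'c'), (4, 'a'), (3, '')]


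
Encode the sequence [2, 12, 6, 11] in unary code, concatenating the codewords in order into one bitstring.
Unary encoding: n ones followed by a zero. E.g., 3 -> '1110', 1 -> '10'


Encode each number as n ones followed by a terminating 0:
  2 -> 110 (3 bits)
  12 -> 1111111111110 (13 bits)
  6 -> 1111110 (7 bits)
  11 -> 111111111110 (12 bits)
Total length = 3 + 13 + 7 + 12 = 35 bits.

Unary([2, 12, 6, 11]) = 11011111111111101111110111111111110 (35 bits)


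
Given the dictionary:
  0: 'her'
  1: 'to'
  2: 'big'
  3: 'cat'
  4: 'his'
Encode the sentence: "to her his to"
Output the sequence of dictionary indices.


Look up each word in the dictionary:
  'to' -> 1
  'her' -> 0
  'his' -> 4
  'to' -> 1

Encoded: [1, 0, 4, 1]


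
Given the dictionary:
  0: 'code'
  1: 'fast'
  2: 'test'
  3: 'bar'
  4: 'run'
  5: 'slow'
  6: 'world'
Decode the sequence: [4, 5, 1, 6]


Look up each index in the dictionary:
  4 -> 'run'
  5 -> 'slow'
  1 -> 'fast'
  6 -> 'world'

Decoded: "run slow fast world"


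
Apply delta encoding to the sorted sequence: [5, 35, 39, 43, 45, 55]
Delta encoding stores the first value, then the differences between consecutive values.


First value: 5
Deltas:
  35 - 5 = 30
  39 - 35 = 4
  43 - 39 = 4
  45 - 43 = 2
  55 - 45 = 10


Delta encoded: [5, 30, 4, 4, 2, 10]


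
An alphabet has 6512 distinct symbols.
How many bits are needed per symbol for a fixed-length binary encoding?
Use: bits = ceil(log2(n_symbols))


log2(6512) = 12.6689
Bracket: 2^12 = 4096 < 6512 <= 2^13 = 8192
So ceil(log2(6512)) = 13

bits = ceil(log2(6512)) = ceil(12.6689) = 13 bits


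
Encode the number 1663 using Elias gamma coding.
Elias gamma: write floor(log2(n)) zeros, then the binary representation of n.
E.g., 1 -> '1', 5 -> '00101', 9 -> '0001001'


num_bits = floor(log2(1663)) + 1 = 11
leading_zeros = num_bits - 1 = 10
binary(1663) = 11001111111

Elias gamma(1663) = '0000000000' + '11001111111' = 000000000011001111111 (21 bits)


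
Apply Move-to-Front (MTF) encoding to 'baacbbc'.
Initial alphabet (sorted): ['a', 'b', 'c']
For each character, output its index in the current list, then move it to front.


MTF encoding:
'b': index 1 in ['a', 'b', 'c'] -> ['b', 'a', 'c']
'a': index 1 in ['b', 'a', 'c'] -> ['a', 'b', 'c']
'a': index 0 in ['a', 'b', 'c'] -> ['a', 'b', 'c']
'c': index 2 in ['a', 'b', 'c'] -> ['c', 'a', 'b']
'b': index 2 in ['c', 'a', 'b'] -> ['b', 'c', 'a']
'b': index 0 in ['b', 'c', 'a'] -> ['b', 'c', 'a']
'c': index 1 in ['b', 'c', 'a'] -> ['c', 'b', 'a']


Output: [1, 1, 0, 2, 2, 0, 1]


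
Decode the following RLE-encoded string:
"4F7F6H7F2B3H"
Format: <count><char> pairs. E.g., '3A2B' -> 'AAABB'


Expanding each <count><char> pair:
  4F -> 'FFFF'
  7F -> 'FFFFFFF'
  6H -> 'HHHHHH'
  7F -> 'FFFFFFF'
  2B -> 'BB'
  3H -> 'HHH'

Decoded = FFFFFFFFFFFHHHHHHFFFFFFFBBHHH


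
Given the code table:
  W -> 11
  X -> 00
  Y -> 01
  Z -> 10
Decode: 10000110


Decoding:
10 -> Z
00 -> X
01 -> Y
10 -> Z


Result: ZXYZ


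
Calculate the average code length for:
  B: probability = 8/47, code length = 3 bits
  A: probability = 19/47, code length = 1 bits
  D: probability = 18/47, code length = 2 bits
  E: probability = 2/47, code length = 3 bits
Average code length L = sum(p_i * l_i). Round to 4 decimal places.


Weighted contributions p_i * l_i:
  B: (8/47) * 3 = 24/47
  A: (19/47) * 1 = 19/47
  D: (18/47) * 2 = 36/47
  E: (2/47) * 3 = 6/47
Sum = (24 + 19 + 36 + 6)/47 = 85/47

L = 85/47 = 1.8085 bits/symbol


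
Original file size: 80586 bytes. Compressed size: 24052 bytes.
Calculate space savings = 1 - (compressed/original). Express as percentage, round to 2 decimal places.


ratio = compressed/original = 24052/80586 = 0.298464
savings = 1 - ratio = 1 - 0.298464 = 0.701536
as a percentage: 0.701536 * 100 = 70.15%

Space savings = 1 - 24052/80586 = 70.15%


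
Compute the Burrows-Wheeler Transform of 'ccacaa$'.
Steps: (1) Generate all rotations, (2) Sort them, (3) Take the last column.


Rotations (sorted):
  0: $ccacaa -> last char: a
  1: a$ccaca -> last char: a
  2: aa$ccac -> last char: c
  3: acaa$cc -> last char: c
  4: caa$cca -> last char: a
  5: cacaa$c -> last char: c
  6: ccacaa$ -> last char: $


BWT = aaccac$


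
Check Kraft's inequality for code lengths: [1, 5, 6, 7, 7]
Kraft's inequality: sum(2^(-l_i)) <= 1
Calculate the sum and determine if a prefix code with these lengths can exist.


Sum = 2^(-1) + 2^(-5) + 2^(-6) + 2^(-7) + 2^(-7)
    = 0.5 + 0.03125 + 0.015625 + 0.0078125 + 0.0078125
    = 72/128 = 0.5625
Since 0.5625 <= 1, Kraft's inequality IS satisfied.
A prefix code with these lengths CAN exist.

Kraft sum = 0.5625. Satisfied.


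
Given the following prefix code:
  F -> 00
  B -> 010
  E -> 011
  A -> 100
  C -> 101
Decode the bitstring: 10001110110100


Decoding step by step:
Bits 100 -> A
Bits 011 -> E
Bits 101 -> C
Bits 101 -> C
Bits 00 -> F


Decoded message: AECCF


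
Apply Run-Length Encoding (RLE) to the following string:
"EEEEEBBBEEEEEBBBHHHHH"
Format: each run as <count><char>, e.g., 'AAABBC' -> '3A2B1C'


Scanning runs left to right:
  i=0: run of 'E' x 5 -> '5E'
  i=5: run of 'B' x 3 -> '3B'
  i=8: run of 'E' x 5 -> '5E'
  i=13: run of 'B' x 3 -> '3B'
  i=16: run of 'H' x 5 -> '5H'

RLE = 5E3B5E3B5H


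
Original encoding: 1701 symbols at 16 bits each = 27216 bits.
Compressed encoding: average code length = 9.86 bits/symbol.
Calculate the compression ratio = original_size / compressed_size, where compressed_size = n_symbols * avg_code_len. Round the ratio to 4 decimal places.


original_size = n_symbols * orig_bits = 1701 * 16 = 27216 bits
compressed_size = n_symbols * avg_code_len = 1701 * 9.86 = 16771.86 bits
ratio = original_size / compressed_size = 27216 / 16771.86 = 1.6227

Compression ratio = 1.6227


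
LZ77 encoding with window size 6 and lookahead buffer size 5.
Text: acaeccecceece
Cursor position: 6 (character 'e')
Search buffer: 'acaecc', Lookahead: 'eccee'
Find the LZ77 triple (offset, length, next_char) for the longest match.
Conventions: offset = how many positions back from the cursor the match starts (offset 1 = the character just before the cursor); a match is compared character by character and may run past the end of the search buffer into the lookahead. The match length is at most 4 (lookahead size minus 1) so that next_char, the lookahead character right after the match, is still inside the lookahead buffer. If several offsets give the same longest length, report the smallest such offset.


Try each offset into the search buffer:
  offset=1 (pos 5, char 'c'): match length 0
  offset=2 (pos 4, char 'c'): match length 0
  offset=3 (pos 3, char 'e'): match length 4
  offset=4 (pos 2, char 'a'): match length 0
  offset=5 (pos 1, char 'c'): match length 0
  offset=6 (pos 0, char 'a'): match length 0
Longest match has length 4 at offset 3.
next_char = character at position 6 + 4 = 10 -> 'e'

Best match: offset=3, length=4 (matching 'ecce' starting at position 3)
LZ77 triple: (3, 4, 'e')


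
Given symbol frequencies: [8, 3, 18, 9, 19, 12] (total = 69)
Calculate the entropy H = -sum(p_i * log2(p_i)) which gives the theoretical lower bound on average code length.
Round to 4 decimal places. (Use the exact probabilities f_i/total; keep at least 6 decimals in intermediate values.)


Per-symbol terms -p_i * log2(p_i) with p_i = f_i/69:
  p = 8/69 = 0.115942: log2(p) = -3.108524, -p*log2(p) = 0.360409
  p = 3/69 = 0.043478: log2(p) = -4.523562, -p*log2(p) = 0.196677
  p = 18/69 = 0.260870: log2(p) = -1.938599, -p*log2(p) = 0.505722
  p = 9/69 = 0.130435: log2(p) = -2.938599, -p*log2(p) = 0.383296
  p = 19/69 = 0.275362: log2(p) = -1.860597, -p*log2(p) = 0.512338
  p = 12/69 = 0.173913: log2(p) = -2.523562, -p*log2(p) = 0.438880
H = 0.360409 + 0.196677 + 0.505722 + 0.383296 + 0.512338 + 0.438880 = 2.397322

H = 2.3973 bits/symbol


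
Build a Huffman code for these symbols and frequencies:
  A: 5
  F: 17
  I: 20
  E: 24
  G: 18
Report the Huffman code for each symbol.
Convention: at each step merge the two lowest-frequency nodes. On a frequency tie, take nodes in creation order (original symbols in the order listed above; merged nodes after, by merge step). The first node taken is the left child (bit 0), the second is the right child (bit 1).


Huffman tree construction:
Step 1: Merge A(5) + F(17) = 22
Step 2: Merge G(18) + I(20) = 38
Step 3: Merge (A+F)(22) + E(24) = 46
Step 4: Merge (G+I)(38) + ((A+F)+E)(46) = 84
Read each symbol's code off the tree from the root (left child = 0, right child = 1).

Codes:
  A: 100 (length 3)
  F: 101 (length 3)
  I: 01 (length 2)
  E: 11 (length 2)
  G: 00 (length 2)
Average code length: 190/84 = 2.2619 bits/symbol


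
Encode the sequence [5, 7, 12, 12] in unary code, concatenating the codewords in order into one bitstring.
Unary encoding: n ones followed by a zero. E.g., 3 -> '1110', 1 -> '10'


Encode each number as n ones followed by a terminating 0:
  5 -> 111110 (6 bits)
  7 -> 11111110 (8 bits)
  12 -> 1111111111110 (13 bits)
  12 -> 1111111111110 (13 bits)
Total length = 6 + 8 + 13 + 13 = 40 bits.

Unary([5, 7, 12, 12]) = 1111101111111011111111111101111111111110 (40 bits)


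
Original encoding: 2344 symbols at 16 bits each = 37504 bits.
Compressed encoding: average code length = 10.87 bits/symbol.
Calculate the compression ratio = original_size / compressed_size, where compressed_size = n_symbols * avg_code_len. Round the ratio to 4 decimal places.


original_size = n_symbols * orig_bits = 2344 * 16 = 37504 bits
compressed_size = n_symbols * avg_code_len = 2344 * 10.87 = 25479.28 bits
ratio = original_size / compressed_size = 37504 / 25479.28 = 1.4719

Compression ratio = 1.4719


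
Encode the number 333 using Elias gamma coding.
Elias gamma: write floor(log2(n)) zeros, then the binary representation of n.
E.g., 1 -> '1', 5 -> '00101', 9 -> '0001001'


num_bits = floor(log2(333)) + 1 = 9
leading_zeros = num_bits - 1 = 8
binary(333) = 101001101

Elias gamma(333) = '00000000' + '101001101' = 00000000101001101 (17 bits)


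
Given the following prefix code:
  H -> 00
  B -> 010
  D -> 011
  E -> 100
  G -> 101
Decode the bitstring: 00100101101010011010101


Decoding step by step:
Bits 00 -> H
Bits 100 -> E
Bits 101 -> G
Bits 101 -> G
Bits 010 -> B
Bits 011 -> D
Bits 010 -> B
Bits 101 -> G


Decoded message: HEGGBDBG


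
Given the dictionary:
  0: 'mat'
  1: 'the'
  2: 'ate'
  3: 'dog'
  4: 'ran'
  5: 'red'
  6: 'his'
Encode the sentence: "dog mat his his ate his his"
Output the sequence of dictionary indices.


Look up each word in the dictionary:
  'dog' -> 3
  'mat' -> 0
  'his' -> 6
  'his' -> 6
  'ate' -> 2
  'his' -> 6
  'his' -> 6

Encoded: [3, 0, 6, 6, 2, 6, 6]


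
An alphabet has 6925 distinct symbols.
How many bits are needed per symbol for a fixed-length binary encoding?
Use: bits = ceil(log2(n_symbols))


log2(6925) = 12.7576
Bracket: 2^12 = 4096 < 6925 <= 2^13 = 8192
So ceil(log2(6925)) = 13

bits = ceil(log2(6925)) = ceil(12.7576) = 13 bits


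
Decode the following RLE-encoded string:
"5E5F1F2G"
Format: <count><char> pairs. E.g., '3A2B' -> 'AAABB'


Expanding each <count><char> pair:
  5E -> 'EEEEE'
  5F -> 'FFFFF'
  1F -> 'F'
  2G -> 'GG'

Decoded = EEEEEFFFFFFGG


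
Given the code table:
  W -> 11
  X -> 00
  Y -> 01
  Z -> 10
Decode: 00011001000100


Decoding:
00 -> X
01 -> Y
10 -> Z
01 -> Y
00 -> X
01 -> Y
00 -> X


Result: XYZYXYX


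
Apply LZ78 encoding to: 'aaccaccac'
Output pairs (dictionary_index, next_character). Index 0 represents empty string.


LZ78 encoding steps:
Dictionary: {0: ''}
Step 1: w='' (idx 0), next='a' -> output (0, 'a'), add 'a' as idx 1
Step 2: w='a' (idx 1), next='c' -> output (1, 'c'), add 'ac' as idx 2
Step 3: w='' (idx 0), next='c' -> output (0, 'c'), add 'c' as idx 3
Step 4: w='ac' (idx 2), next='c' -> output (2, 'c'), add 'acc' as idx 4
Step 5: w='ac' (idx 2), end of input -> output (2, '')


Encoded: [(0, 'a'), (1, 'c'), (0, 'c'), (2, 'c'), (2, '')]


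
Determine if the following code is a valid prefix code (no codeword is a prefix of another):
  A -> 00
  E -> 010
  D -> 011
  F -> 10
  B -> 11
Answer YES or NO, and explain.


Checking each pair (does one codeword prefix another?):
  A='00' vs E='010': no prefix
  A='00' vs D='011': no prefix
  A='00' vs F='10': no prefix
  A='00' vs B='11': no prefix
  E='010' vs A='00': no prefix
  E='010' vs D='011': no prefix
  E='010' vs F='10': no prefix
  E='010' vs B='11': no prefix
  D='011' vs A='00': no prefix
  D='011' vs E='010': no prefix
  D='011' vs F='10': no prefix
  D='011' vs B='11': no prefix
  F='10' vs A='00': no prefix
  F='10' vs E='010': no prefix
  F='10' vs D='011': no prefix
  F='10' vs B='11': no prefix
  B='11' vs A='00': no prefix
  B='11' vs E='010': no prefix
  B='11' vs D='011': no prefix
  B='11' vs F='10': no prefix
No violation found over all pairs.

YES -- this is a valid prefix code. No codeword is a prefix of any other codeword.
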